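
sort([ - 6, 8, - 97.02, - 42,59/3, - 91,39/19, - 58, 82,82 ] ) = [ - 97.02,  -  91,  -  58, - 42, - 6, 39/19, 8 , 59/3,  82,  82 ] 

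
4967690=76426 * 65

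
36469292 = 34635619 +1833673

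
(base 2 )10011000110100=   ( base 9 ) 14366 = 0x2634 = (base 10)9780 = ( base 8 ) 23064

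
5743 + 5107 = 10850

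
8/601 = 8/601 = 0.01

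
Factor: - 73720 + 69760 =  - 3960= - 2^3*3^2 * 5^1 * 11^1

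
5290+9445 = 14735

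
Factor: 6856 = 2^3 * 857^1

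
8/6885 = 8/6885 = 0.00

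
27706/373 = 74 + 104/373 = 74.28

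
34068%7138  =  5516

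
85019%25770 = 7709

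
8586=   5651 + 2935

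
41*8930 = 366130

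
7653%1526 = 23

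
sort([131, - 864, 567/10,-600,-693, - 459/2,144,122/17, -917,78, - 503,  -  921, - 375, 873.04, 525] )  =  [ - 921, - 917, - 864, - 693,-600, - 503, - 375,- 459/2,  122/17,567/10,78,131, 144,525, 873.04]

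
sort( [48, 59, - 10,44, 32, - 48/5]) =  [ - 10, - 48/5, 32, 44, 48,59]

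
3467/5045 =3467/5045 = 0.69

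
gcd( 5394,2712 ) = 6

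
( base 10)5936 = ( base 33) 5ET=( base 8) 13460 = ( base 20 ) egg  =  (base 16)1730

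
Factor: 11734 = 2^1*5867^1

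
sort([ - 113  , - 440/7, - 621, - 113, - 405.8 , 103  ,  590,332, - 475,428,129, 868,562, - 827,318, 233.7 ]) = [ - 827, - 621, - 475, - 405.8,-113, - 113, - 440/7, 103, 129 , 233.7,318,332,428, 562,590, 868 ] 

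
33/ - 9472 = - 1 + 9439/9472 = - 0.00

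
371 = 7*53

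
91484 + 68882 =160366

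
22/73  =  22/73 = 0.30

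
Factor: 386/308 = 2^(-1 )*7^ (-1)*11^( - 1)*193^1 = 193/154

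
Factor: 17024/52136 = 16/49  =  2^4 *7^ ( - 2 )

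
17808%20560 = 17808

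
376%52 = 12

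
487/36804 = 487/36804 =0.01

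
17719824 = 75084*236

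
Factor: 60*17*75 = 2^2 *3^2*5^3* 17^1=   76500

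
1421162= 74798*19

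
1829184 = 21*87104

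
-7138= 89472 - 96610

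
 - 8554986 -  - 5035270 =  - 3519716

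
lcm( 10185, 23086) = 346290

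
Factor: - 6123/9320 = - 2^( - 3) * 3^1*5^(  -  1)*13^1*157^1*233^( - 1) 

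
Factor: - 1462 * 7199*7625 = -2^1*5^3*17^1*23^1*43^1 * 61^1*313^1  =  - 80252652250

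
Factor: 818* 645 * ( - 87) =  - 45902070 = - 2^1*3^2* 5^1* 29^1*43^1*409^1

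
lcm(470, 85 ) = 7990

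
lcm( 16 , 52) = 208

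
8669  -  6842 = 1827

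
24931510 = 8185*3046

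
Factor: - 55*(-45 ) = 3^2*5^2 * 11^1 = 2475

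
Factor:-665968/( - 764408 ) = 2^1*19^( - 1 )*47^( - 1)*389^1 = 778/893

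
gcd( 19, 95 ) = 19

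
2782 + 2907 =5689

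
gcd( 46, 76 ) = 2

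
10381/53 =195 + 46/53 = 195.87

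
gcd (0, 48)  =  48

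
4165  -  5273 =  - 1108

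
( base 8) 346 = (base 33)6W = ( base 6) 1022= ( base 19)C2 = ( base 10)230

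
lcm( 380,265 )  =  20140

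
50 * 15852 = 792600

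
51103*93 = 4752579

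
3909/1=3909 = 3909.00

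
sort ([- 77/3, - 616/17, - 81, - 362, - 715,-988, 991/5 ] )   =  [ - 988, - 715,-362, - 81 , - 616/17, - 77/3,991/5]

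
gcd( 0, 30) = 30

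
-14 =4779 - 4793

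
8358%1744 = 1382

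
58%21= 16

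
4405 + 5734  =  10139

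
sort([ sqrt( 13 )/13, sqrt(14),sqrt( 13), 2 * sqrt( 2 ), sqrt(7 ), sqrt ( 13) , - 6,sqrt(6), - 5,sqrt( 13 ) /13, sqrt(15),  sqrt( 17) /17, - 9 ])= [ - 9, - 6, - 5, sqrt( 17 ) /17, sqrt(13)/13 , sqrt( 13) /13, sqrt(6),  sqrt(7),2*sqrt( 2 ), sqrt( 13 ),sqrt(13), sqrt( 14 ), sqrt( 15)]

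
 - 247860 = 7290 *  ( - 34 ) 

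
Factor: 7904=2^5*13^1*19^1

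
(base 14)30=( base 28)1E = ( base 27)1F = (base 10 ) 42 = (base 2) 101010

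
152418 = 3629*42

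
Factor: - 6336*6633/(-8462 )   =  2^5 * 3^4*11^2*67^1*4231^( -1) = 21013344/4231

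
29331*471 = 13814901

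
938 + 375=1313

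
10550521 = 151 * 69871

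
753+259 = 1012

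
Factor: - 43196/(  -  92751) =2^2*3^ ( - 1) * 43^(- 1)*719^ (-1)*10799^1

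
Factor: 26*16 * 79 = 32864 = 2^5 * 13^1 *79^1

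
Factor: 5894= 2^1*7^1*421^1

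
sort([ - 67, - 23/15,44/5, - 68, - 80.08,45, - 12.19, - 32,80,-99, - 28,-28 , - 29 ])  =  [-99 , - 80.08,-68, - 67,-32, - 29, - 28,  -  28, - 12.19, - 23/15,44/5,45, 80 ]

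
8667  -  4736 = 3931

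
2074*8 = 16592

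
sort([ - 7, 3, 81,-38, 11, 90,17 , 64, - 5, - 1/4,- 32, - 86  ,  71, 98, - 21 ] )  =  [ - 86, - 38, - 32, - 21, - 7, - 5, - 1/4, 3, 11,17,  64,71,81, 90,98] 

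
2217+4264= 6481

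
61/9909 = 61/9909 = 0.01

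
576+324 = 900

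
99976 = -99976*(  -  1)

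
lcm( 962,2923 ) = 75998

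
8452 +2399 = 10851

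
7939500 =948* 8375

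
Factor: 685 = 5^1*137^1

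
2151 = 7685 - 5534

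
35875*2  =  71750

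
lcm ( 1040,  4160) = 4160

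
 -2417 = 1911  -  4328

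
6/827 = 6/827 = 0.01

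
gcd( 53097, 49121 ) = 1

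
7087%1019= 973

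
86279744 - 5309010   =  80970734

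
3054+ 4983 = 8037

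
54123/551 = 98  +  125/551 = 98.23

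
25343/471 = 25343/471 = 53.81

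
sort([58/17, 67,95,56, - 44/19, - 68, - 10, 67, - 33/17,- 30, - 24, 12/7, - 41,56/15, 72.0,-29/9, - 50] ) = [ - 68, - 50, - 41, - 30, - 24, - 10, - 29/9,-44/19 , - 33/17, 12/7, 58/17,56/15, 56, 67,67, 72.0, 95] 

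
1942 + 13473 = 15415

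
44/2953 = 44/2953 = 0.01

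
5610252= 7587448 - 1977196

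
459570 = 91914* 5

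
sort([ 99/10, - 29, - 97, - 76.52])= [ - 97, - 76.52, - 29,99/10 ] 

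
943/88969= 943/88969 = 0.01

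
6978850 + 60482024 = 67460874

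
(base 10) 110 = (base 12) 92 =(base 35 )35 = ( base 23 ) 4I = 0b1101110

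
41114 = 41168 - 54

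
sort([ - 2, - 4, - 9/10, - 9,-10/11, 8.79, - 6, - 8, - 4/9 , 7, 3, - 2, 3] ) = [ - 9, - 8, - 6, - 4, - 2, - 2, - 10/11, - 9/10,  -  4/9,3, 3, 7, 8.79]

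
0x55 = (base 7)151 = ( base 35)2F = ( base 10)85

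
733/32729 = 733/32729=0.02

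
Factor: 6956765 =5^1*1391353^1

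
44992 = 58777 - 13785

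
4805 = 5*961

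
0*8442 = 0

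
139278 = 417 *334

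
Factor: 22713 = 3^1*67^1*113^1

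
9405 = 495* 19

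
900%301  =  298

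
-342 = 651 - 993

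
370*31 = 11470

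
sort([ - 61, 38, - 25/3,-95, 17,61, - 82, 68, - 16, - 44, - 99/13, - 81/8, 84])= [ - 95, - 82, - 61, - 44, - 16, - 81/8, - 25/3, - 99/13,17, 38, 61 , 68, 84]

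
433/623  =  433/623 = 0.70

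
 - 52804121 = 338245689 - 391049810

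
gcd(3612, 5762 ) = 86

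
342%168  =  6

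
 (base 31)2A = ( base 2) 1001000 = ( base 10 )72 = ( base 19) 3F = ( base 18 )40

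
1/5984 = 1/5984 = 0.00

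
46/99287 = 46/99287 = 0.00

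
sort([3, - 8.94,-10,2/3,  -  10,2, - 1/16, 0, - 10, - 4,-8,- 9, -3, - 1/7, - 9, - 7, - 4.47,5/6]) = [ - 10,  -  10,-10, -9, - 9, - 8.94 , - 8 , - 7, - 4.47, - 4, - 3, - 1/7, - 1/16, 0, 2/3, 5/6,2,3]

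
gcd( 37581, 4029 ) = 3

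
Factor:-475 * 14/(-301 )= 950/43= 2^1*5^2*19^1*43^( - 1 ) 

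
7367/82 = 89 + 69/82 = 89.84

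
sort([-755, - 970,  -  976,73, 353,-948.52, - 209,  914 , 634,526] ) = [ - 976, - 970,-948.52, - 755, - 209, 73, 353,526 , 634, 914 ]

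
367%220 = 147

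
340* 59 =20060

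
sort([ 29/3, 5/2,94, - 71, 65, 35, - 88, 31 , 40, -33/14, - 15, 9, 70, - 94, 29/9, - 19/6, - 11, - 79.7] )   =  [-94, - 88, - 79.7,  -  71, - 15, - 11,-19/6, - 33/14, 5/2, 29/9, 9, 29/3,31,35,40,65, 70,94 ]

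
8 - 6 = 2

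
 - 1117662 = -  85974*13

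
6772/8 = 846 + 1/2 = 846.50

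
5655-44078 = -38423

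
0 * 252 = 0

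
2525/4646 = 25/46 = 0.54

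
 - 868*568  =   - 493024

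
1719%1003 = 716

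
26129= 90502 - 64373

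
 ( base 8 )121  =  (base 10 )81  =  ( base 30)2L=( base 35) 2B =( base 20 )41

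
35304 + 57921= 93225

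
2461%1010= 441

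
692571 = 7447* 93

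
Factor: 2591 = 2591^1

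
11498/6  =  1916  +  1/3 =1916.33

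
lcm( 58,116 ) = 116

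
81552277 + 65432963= 146985240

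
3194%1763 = 1431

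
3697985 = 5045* 733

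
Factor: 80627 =80627^1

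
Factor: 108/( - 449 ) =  - 2^2*3^3*449^(  -  1 )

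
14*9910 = 138740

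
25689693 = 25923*991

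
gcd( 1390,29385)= 5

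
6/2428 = 3/1214 = 0.00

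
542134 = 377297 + 164837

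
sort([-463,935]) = [-463,935]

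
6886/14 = 491 +6/7 =491.86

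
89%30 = 29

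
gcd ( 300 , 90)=30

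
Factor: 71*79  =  5609 = 71^1*79^1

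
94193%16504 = 11673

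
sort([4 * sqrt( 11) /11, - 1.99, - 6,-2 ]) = [ - 6,-2, - 1.99, 4*sqrt( 11)/11] 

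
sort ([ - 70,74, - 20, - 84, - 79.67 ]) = [-84, - 79.67, - 70, - 20, 74]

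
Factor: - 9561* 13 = -3^1*13^1*3187^1 = -124293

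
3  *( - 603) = - 1809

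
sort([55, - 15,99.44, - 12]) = [ - 15, - 12,55,99.44]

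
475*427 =202825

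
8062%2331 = 1069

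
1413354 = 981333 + 432021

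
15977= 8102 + 7875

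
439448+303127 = 742575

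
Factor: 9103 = 9103^1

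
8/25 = 8/25  =  0.32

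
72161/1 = 72161 = 72161.00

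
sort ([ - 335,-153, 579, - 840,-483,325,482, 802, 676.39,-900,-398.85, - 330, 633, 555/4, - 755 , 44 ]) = [ - 900,  -  840 ,  -  755, - 483, - 398.85 ,-335, -330, - 153,  44 , 555/4,325, 482,579, 633, 676.39,  802]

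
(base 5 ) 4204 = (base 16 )22A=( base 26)l8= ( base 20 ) 17E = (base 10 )554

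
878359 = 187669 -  - 690690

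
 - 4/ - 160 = 1/40 = 0.03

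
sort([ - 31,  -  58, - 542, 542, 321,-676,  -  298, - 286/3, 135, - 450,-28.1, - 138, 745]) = [ - 676, - 542,-450,  -  298, - 138 ,-286/3, - 58, - 31, - 28.1,  135,321 , 542,  745] 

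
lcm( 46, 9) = 414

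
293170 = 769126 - 475956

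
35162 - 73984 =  - 38822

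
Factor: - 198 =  - 2^1*3^2*11^1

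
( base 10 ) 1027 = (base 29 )16C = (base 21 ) 26j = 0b10000000011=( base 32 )103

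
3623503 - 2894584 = 728919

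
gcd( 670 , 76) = 2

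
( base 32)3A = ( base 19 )5B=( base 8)152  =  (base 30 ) 3G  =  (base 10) 106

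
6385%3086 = 213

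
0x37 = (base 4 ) 313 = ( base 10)55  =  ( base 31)1O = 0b110111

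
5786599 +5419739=11206338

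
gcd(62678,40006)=2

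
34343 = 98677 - 64334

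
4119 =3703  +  416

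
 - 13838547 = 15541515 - 29380062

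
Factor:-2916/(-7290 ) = 2/5   =  2^1*5^ ( - 1 ) 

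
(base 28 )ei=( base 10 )410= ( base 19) 12B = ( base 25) GA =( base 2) 110011010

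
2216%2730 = 2216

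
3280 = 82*40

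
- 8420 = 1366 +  - 9786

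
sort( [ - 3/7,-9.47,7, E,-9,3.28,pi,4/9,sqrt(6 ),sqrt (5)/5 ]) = [ - 9.47, -9 , - 3/7,4/9, sqrt( 5)/5, sqrt(6 ),E, pi,3.28,7]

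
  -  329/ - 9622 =329/9622 = 0.03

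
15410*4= 61640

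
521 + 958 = 1479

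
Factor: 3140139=3^1*83^1*12611^1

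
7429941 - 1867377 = 5562564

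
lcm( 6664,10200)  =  499800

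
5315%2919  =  2396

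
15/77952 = 5/25984 = 0.00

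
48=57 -9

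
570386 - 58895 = 511491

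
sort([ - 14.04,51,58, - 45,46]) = [ - 45,-14.04,46, 51,58 ] 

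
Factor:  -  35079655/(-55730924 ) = 2^( - 2 )*5^1*13^1*29^( - 1)*43^(- 1)*11173^( - 1)*539687^1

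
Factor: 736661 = 17^2*2549^1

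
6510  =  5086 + 1424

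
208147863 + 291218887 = 499366750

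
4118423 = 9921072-5802649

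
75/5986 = 75/5986 = 0.01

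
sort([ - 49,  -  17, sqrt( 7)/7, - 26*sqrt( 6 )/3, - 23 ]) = [ - 49, -23, - 26 *sqrt(6)/3,-17,sqrt( 7 )/7]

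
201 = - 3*( - 67) 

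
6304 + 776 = 7080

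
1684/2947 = 4/7  =  0.57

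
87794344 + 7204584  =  94998928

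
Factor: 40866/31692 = 2^( - 1 )*7^2*19^(  -  1) = 49/38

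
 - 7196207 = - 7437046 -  - 240839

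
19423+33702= 53125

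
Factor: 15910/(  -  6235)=  -  2^1*29^( - 1)  *37^1 = -74/29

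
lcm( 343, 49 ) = 343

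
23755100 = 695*34180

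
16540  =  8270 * 2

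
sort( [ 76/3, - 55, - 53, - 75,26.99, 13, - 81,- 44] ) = [-81, - 75, - 55, - 53, - 44 , 13, 76/3, 26.99 ]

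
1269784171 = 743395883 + 526388288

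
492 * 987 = 485604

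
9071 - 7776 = 1295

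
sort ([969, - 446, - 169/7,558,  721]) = [ - 446, - 169/7 , 558 , 721, 969]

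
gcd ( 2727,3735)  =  9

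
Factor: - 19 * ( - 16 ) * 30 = 2^5 * 3^1*5^1*19^1 = 9120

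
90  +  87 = 177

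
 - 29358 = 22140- 51498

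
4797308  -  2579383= 2217925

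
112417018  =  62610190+49806828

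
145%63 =19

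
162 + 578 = 740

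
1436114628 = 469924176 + 966190452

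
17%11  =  6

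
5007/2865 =1669/955 = 1.75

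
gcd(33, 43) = 1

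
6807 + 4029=10836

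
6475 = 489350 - 482875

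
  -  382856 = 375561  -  758417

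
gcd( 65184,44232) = 2328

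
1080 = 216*5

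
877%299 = 279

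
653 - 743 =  - 90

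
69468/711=23156/237 = 97.70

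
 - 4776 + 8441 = 3665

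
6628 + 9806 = 16434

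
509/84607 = 509/84607 = 0.01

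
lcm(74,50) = 1850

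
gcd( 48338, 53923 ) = 1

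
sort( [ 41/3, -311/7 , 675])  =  [ - 311/7,41/3,675]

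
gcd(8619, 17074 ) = 1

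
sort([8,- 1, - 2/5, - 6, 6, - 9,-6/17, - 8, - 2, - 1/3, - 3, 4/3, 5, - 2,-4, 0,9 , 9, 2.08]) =[-9,-8 ,-6,-4, - 3, - 2, - 2, - 1, - 2/5, - 6/17,- 1/3, 0, 4/3, 2.08, 5,6, 8, 9, 9 ]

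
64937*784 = 50910608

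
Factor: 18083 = 13^2*107^1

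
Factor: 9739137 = 3^1*83^1 * 39113^1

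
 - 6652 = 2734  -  9386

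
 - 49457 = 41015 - 90472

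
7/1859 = 7/1859 = 0.00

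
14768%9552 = 5216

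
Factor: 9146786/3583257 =2^1 *3^( - 1)*11^1 *181^( - 1)*379^1*1097^1 * 6599^ ( - 1 ) 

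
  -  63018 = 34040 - 97058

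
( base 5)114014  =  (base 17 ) ec9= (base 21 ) 9DH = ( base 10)4259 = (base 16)10a3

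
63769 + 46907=110676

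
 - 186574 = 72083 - 258657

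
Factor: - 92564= - 2^2*73^1  *  317^1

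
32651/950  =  34 + 351/950 = 34.37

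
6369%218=47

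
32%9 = 5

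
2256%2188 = 68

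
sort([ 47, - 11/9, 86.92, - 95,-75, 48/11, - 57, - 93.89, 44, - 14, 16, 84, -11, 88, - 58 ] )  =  [  -  95, - 93.89, - 75, -58,-57, - 14, - 11, -11/9, 48/11,16,44,47, 84,86.92, 88]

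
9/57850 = 9/57850= 0.00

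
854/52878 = 61/3777= 0.02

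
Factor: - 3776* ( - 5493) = 2^6*3^1*59^1*1831^1  =  20741568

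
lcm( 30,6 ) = 30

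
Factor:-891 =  - 3^4*11^1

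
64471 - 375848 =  - 311377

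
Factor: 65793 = 3^1 * 7^1*13^1*241^1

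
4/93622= 2/46811 = 0.00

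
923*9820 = 9063860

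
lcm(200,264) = 6600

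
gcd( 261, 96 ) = 3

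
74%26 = 22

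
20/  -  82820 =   -  1 + 4140/4141 =-0.00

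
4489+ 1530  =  6019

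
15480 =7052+8428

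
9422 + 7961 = 17383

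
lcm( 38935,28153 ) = 1829945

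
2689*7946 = 21366794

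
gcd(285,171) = 57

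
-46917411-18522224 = - 65439635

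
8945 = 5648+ 3297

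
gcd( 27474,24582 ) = 1446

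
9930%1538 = 702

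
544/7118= 272/3559 = 0.08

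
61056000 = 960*63600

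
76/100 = 19/25 = 0.76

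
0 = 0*8878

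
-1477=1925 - 3402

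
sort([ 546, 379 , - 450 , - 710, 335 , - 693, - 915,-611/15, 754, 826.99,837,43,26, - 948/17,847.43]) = [ - 915, - 710, - 693, -450, - 948/17, - 611/15 , 26,43 , 335,379 , 546, 754, 826.99, 837, 847.43]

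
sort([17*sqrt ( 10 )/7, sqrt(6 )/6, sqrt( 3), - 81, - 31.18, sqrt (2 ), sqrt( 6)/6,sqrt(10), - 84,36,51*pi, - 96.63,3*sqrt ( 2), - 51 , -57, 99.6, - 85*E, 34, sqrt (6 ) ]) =[ - 85*E, - 96.63, - 84, - 81,-57,-51,-31.18, sqrt(6 )/6, sqrt( 6) /6,sqrt( 2 ), sqrt( 3), sqrt(6), sqrt(10), 3*sqrt( 2 ),  17 * sqrt( 10)/7, 34, 36,99.6, 51 * pi ] 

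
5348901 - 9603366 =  - 4254465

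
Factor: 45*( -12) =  - 540 = -  2^2*3^3*5^1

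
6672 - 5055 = 1617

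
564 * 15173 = 8557572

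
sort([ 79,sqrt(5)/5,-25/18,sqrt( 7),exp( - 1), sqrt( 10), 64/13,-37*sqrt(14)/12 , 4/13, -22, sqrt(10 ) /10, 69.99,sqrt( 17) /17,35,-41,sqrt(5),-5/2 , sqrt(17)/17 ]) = [ - 41, - 22, - 37*sqrt (14)/12, -5/2, - 25/18, sqrt(17)/17,sqrt(17 )/17,4/13,sqrt(10)/10,exp( - 1),sqrt( 5)/5 , sqrt(5),sqrt(7), sqrt(10),64/13,  35, 69.99, 79]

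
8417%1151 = 360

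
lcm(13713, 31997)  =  95991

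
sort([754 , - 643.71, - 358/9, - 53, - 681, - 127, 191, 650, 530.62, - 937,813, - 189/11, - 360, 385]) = [  -  937, - 681,- 643.71, - 360, - 127,  -  53, - 358/9, - 189/11, 191, 385,  530.62, 650, 754, 813]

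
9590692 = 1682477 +7908215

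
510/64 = 255/32 = 7.97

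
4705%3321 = 1384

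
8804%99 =92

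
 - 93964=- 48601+- 45363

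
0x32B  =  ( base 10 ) 811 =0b1100101011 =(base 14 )41d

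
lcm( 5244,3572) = 246468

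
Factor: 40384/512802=2^5*3^(-2) * 31^( - 1)*631^1*919^(-1 ) = 20192/256401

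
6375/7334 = 6375/7334 = 0.87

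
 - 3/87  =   -1  +  28/29 = - 0.03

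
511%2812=511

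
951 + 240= 1191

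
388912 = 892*436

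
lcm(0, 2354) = 0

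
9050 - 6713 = 2337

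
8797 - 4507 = 4290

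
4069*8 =32552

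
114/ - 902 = - 57/451 =-0.13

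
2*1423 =2846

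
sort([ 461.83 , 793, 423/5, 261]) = [ 423/5, 261, 461.83, 793 ]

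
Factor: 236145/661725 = 91/255 =3^(  -  1)*5^( - 1 )*7^1*13^1* 17^( - 1)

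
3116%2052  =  1064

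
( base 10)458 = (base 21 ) 10h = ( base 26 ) hg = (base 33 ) DT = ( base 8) 712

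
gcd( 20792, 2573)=1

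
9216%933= 819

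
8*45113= 360904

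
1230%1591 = 1230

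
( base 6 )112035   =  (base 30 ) ahh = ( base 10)9527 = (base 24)GCN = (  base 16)2537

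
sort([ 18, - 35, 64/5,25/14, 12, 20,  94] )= [ - 35,25/14,12, 64/5,  18,20,  94 ]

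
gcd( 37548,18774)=18774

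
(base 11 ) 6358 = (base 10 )8412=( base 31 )8NB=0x20DC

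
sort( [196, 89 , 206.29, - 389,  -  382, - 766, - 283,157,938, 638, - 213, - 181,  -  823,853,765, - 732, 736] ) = [ - 823,- 766, -732, -389 , - 382, - 283, - 213,  -  181, 89, 157, 196,206.29, 638, 736  ,  765, 853, 938]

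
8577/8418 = 1 + 53/2806  =  1.02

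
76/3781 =4/199  =  0.02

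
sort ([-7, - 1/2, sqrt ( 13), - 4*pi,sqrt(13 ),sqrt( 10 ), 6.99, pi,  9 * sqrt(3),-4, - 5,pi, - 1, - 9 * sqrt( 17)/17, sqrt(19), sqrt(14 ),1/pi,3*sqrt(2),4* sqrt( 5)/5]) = [ - 4*pi, - 7,- 5, - 4, - 9 *sqrt( 17 ) /17,-1, - 1/2,1/pi, 4 *sqrt (5)/5, pi, pi, sqrt(10), sqrt ( 13),sqrt( 13), sqrt( 14) , 3 * sqrt (2 ), sqrt (19),6.99, 9*sqrt( 3)]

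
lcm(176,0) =0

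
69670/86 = 34835/43 = 810.12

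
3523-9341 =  - 5818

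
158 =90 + 68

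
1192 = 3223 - 2031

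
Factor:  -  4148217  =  -3^2*460913^1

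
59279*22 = 1304138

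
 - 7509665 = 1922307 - 9431972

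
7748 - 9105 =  - 1357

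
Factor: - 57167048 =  - 2^3 *19^1*376099^1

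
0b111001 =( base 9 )63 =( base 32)1p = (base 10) 57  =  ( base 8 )71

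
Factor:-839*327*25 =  - 6858825 = -3^1*5^2 * 109^1*839^1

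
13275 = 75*177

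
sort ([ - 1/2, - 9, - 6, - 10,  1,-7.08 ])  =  [ - 10 ,-9, - 7.08 , - 6, - 1/2,  1]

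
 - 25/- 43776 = 25/43776 = 0.00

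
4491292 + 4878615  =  9369907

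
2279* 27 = 61533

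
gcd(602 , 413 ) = 7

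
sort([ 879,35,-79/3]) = [ - 79/3,  35, 879] 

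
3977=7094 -3117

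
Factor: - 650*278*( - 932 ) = 168412400 = 2^4 * 5^2 *13^1*139^1 *233^1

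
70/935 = 14/187= 0.07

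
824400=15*54960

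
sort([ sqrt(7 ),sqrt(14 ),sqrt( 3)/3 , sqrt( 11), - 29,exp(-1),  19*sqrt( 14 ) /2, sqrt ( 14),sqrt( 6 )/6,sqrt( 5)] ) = [ - 29 , exp( - 1),sqrt ( 6)/6, sqrt(3)/3, sqrt(5),sqrt (7 ), sqrt(11 ), sqrt( 14) , sqrt(14),19*sqrt ( 14)/2]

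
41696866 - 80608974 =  - 38912108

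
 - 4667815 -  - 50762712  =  46094897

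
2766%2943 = 2766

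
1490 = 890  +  600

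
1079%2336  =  1079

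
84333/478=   176+205/478=176.43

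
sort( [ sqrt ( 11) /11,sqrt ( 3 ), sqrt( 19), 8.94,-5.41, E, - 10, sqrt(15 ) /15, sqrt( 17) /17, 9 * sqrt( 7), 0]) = [-10, - 5.41, 0, sqrt( 17 )/17, sqrt(15)/15, sqrt( 11 )/11,  sqrt( 3 ),E,sqrt( 19), 8.94 , 9*sqrt ( 7 )]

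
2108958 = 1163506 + 945452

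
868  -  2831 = -1963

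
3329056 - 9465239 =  - 6136183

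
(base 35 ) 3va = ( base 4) 1022202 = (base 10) 4770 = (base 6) 34030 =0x12a2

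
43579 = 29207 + 14372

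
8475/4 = 8475/4 = 2118.75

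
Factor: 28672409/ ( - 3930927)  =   - 3^ ( - 1)*7^(  -  2)*11^( -2) * 13^( - 1 )  *  17^(- 1 )*127^1 *225767^1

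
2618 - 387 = 2231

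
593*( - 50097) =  - 29707521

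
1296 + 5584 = 6880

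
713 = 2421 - 1708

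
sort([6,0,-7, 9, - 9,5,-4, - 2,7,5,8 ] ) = [ - 9, - 7, - 4, - 2  ,  0,5,5,6, 7 , 8,9 ]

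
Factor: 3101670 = 2^1*3^2*5^1*11^1 * 13^1 * 241^1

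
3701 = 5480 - 1779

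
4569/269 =4569/269 =16.99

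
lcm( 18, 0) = 0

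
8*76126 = 609008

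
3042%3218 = 3042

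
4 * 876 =3504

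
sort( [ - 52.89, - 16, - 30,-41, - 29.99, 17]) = [-52.89, - 41, - 30, - 29.99, - 16, 17 ] 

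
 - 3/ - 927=1/309 = 0.00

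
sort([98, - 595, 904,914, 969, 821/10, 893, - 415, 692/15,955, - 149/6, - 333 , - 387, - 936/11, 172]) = [ -595  , - 415, - 387,  -  333,  -  936/11, - 149/6 , 692/15,821/10, 98 , 172, 893, 904, 914, 955, 969] 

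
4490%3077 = 1413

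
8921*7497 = 66880737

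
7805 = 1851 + 5954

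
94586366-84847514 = 9738852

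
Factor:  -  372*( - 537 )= 2^2 * 3^2*31^1* 179^1 = 199764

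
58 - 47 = 11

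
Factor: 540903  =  3^1*11^1*37^1*443^1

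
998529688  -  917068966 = 81460722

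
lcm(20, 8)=40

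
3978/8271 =442/919 = 0.48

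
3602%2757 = 845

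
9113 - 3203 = 5910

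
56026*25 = 1400650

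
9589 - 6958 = 2631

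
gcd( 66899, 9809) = 1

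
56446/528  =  106 + 239/264 = 106.91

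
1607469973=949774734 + 657695239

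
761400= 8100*94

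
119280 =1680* 71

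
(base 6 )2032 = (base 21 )10b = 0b111000100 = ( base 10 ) 452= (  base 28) G4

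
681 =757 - 76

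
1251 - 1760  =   -509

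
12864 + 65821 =78685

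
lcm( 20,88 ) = 440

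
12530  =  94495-81965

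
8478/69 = 122  +  20/23=122.87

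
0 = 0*576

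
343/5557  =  343/5557 = 0.06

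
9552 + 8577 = 18129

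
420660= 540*779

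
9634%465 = 334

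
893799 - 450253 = 443546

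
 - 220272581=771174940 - 991447521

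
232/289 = 232/289 = 0.80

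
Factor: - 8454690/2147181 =  -  2^1  *3^1*5^1*93941^1 * 715727^(  -  1 ) = - 2818230/715727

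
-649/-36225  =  649/36225 = 0.02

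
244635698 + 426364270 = 670999968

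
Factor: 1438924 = 2^2 * 359731^1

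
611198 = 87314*7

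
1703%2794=1703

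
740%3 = 2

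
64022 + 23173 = 87195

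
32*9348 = 299136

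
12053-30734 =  - 18681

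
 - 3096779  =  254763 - 3351542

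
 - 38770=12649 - 51419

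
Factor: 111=3^1 * 37^1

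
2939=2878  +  61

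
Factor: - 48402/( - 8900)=24201/4450 = 2^( - 1)*3^2 * 5^( - 2) * 89^ ( - 1)* 2689^1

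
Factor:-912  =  -2^4 * 3^1*19^1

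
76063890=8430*9023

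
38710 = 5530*7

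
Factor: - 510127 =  - 510127^1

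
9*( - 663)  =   -5967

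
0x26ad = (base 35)82V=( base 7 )40603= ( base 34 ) 8J7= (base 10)9901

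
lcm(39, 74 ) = 2886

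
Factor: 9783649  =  9783649^1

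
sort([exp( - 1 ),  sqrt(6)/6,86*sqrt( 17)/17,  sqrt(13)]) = [exp( - 1 ), sqrt(6)/6 , sqrt(13 ), 86*sqrt (17)/17 ]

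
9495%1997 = 1507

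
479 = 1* 479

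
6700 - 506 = 6194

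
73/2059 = 73/2059 = 0.04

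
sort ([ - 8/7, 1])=[- 8/7,1] 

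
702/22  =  351/11 = 31.91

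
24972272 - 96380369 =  - 71408097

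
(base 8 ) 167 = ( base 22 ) 59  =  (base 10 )119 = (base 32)3N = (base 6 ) 315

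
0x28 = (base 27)1D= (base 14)2C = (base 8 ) 50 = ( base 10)40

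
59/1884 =59/1884 = 0.03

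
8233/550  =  14 + 533/550 =14.97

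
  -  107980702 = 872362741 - 980343443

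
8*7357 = 58856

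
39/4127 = 39/4127= 0.01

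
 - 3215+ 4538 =1323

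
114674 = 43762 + 70912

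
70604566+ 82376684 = 152981250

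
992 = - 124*( - 8 )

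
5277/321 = 16 + 47/107 = 16.44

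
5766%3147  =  2619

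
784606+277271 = 1061877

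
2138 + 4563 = 6701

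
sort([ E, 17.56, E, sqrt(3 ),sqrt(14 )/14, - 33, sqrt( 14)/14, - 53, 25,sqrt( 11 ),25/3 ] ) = [  -  53, - 33, sqrt( 14)/14, sqrt( 14 ) /14,sqrt(3 ),E,E, sqrt( 11 ),25/3, 17.56,25]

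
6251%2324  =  1603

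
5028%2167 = 694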